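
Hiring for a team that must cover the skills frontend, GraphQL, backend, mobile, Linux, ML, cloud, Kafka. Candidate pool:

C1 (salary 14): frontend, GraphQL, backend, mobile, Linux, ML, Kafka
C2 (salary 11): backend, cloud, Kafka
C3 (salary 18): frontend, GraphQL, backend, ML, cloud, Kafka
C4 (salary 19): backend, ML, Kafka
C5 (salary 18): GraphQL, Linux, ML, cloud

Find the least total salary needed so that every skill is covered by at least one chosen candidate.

25

C1, C2 cover every skill at salary 14 + 11 = 25.
Any cover uses at least 2 candidates; among all covering selections none totals below 25.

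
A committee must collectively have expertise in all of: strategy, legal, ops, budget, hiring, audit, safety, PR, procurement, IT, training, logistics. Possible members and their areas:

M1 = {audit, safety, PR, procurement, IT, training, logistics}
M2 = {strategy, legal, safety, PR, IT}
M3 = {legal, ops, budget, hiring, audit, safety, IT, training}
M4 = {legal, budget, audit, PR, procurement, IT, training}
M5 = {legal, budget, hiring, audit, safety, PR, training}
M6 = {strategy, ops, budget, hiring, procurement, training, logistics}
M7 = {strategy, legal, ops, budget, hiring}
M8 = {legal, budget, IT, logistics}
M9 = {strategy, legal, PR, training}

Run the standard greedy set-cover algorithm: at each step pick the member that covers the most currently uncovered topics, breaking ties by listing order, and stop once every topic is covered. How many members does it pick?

Pick 1: M3 covers 8 new topics (legal, ops, budget, hiring, audit, safety, IT, training).
Pick 2: M1 covers 3 new topics (PR, procurement, logistics).
Pick 3: M2 covers 1 new topics (strategy).
Greedy uses 3 members. (The true minimum is 2.)

3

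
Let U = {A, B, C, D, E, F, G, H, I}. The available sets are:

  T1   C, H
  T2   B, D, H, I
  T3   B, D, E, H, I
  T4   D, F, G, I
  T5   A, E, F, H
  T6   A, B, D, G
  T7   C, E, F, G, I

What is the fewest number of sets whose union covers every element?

3

T1, T6, T7 together cover {A, B, C, D, E, F, G, H, I} — every element.
No 2 of the 7 sets cover everything (all 21 pairs fall short), so 3 is minimum.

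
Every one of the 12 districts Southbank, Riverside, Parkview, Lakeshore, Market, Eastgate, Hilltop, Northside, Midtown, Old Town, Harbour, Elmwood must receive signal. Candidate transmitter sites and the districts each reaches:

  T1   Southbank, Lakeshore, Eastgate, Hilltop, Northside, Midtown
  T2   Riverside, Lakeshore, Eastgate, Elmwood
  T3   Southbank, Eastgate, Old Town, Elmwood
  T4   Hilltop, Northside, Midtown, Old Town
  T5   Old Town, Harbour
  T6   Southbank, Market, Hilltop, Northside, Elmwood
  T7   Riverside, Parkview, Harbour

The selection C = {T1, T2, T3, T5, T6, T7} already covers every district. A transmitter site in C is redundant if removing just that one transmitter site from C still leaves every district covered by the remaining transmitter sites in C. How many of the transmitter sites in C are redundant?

Drop T1: Midtown uncovered — not redundant.
Drop T2: the rest still cover every district — redundant.
Drop T3: the rest still cover every district — redundant.
Drop T5: the rest still cover every district — redundant.
Drop T6: Market uncovered — not redundant.
Drop T7: Parkview uncovered — not redundant.
3 redundant: T2, T3, T5.

3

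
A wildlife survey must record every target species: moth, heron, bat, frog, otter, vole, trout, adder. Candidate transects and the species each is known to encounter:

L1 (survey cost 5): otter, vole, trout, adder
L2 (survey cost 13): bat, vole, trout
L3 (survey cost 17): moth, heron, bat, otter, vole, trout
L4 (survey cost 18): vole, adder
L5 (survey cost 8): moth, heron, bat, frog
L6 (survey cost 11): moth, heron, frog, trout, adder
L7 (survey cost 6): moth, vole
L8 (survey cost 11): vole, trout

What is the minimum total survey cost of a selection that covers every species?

13

L1, L5 cover every species at survey cost 5 + 8 = 13.
Any cover uses at least 2 transects; among all covering selections none totals below 13.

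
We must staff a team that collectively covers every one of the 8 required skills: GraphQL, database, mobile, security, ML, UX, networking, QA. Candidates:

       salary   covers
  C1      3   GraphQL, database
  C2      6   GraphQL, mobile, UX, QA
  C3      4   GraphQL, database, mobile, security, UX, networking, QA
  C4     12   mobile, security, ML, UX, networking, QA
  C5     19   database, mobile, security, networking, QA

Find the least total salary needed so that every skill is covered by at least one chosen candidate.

C1, C4 cover every skill at salary 3 + 12 = 15.
Any cover uses at least 2 candidates; among all covering selections none totals below 15.
Greedy by coverage-per-salary would pick C3, C4 for 16 — worse than the optimum 15.

15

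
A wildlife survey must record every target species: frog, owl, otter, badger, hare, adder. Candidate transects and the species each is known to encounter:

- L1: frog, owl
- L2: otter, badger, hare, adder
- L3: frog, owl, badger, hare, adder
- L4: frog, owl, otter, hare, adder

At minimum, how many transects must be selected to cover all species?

2

L1, L2 together cover {frog, owl, otter, badger, hare, adder} — every species.
No single transect contains all 6 species, so 2 is optimal.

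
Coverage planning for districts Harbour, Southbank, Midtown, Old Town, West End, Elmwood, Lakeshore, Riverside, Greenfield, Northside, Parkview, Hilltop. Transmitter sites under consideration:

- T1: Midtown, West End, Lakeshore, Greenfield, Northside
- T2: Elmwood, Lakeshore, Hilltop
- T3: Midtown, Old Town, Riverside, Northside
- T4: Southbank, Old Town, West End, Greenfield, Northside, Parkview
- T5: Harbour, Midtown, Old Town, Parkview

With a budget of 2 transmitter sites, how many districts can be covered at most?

9

Choosing T2, T4 covers {Southbank, Old Town, West End, Elmwood, Lakeshore, Greenfield, Northside, Parkview, Hilltop} — 9 districts.
No choice of 2 transmitter sites does better; here Harbour, Midtown, Riverside are left uncovered.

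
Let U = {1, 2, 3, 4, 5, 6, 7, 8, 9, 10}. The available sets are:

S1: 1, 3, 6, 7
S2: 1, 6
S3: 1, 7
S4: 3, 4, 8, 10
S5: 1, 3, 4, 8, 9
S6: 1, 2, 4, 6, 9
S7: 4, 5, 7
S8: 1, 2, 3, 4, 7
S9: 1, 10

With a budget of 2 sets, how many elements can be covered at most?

Choosing S4, S6 covers {1, 2, 3, 4, 6, 8, 9, 10} — 8 elements.
No choice of 2 sets does better; here 5, 7 are left uncovered.

8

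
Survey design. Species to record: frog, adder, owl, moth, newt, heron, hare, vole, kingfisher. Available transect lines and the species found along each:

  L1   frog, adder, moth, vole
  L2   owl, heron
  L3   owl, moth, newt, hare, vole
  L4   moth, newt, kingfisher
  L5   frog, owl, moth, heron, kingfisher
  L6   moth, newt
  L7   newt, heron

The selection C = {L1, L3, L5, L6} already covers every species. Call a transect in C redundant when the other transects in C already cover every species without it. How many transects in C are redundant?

Drop L1: adder uncovered — not redundant.
Drop L3: hare uncovered — not redundant.
Drop L5: heron, kingfisher uncovered — not redundant.
Drop L6: the rest still cover every species — redundant.
1 redundant: L6.

1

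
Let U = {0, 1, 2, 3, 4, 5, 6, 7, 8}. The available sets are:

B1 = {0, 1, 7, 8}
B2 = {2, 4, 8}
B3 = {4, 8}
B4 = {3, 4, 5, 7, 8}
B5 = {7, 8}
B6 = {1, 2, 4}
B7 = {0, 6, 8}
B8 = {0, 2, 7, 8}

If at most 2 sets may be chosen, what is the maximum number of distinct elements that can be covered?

7

Choosing B1, B4 covers {0, 1, 3, 4, 5, 7, 8} — 7 elements.
No choice of 2 sets does better; here 2, 6 are left uncovered.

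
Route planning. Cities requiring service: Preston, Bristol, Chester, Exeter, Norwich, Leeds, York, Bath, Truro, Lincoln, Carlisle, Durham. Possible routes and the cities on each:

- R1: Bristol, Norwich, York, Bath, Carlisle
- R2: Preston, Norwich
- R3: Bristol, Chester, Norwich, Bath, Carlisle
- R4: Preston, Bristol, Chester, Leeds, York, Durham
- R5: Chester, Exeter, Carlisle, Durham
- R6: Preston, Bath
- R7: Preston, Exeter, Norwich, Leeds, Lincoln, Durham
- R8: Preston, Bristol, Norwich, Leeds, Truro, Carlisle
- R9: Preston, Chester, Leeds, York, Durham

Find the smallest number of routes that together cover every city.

R1, R3, R7, R8 together cover {Preston, Bristol, Chester, Exeter, Norwich, Leeds, York, Bath, Truro, Lincoln, Carlisle, Durham} — every city.
No 3 of the 9 routes cover everything (all 84 triples fall short), so 4 is minimum.

4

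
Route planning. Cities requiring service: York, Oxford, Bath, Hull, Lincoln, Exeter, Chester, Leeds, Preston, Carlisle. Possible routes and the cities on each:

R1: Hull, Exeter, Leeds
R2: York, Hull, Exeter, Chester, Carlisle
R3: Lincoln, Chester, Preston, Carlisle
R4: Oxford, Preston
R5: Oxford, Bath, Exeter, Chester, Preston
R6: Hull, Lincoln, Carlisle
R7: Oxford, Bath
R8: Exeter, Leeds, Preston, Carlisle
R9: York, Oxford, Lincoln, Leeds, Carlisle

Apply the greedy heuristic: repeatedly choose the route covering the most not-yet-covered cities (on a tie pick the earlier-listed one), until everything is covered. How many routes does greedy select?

Pick 1: R2 covers 5 new cities (York, Hull, Exeter, Chester, Carlisle).
Pick 2: R5 covers 3 new cities (Oxford, Bath, Preston).
Pick 3: R9 covers 2 new cities (Lincoln, Leeds).
Greedy uses 3 routes.

3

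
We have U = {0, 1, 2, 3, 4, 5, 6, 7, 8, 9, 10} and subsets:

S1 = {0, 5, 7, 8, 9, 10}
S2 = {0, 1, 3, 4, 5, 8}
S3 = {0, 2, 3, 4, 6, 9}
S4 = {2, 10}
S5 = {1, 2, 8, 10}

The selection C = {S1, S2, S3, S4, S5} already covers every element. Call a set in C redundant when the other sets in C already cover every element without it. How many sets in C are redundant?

3

Drop S1: 7 uncovered — not redundant.
Drop S2: the rest still cover every element — redundant.
Drop S3: 6 uncovered — not redundant.
Drop S4: the rest still cover every element — redundant.
Drop S5: the rest still cover every element — redundant.
3 redundant: S2, S4, S5.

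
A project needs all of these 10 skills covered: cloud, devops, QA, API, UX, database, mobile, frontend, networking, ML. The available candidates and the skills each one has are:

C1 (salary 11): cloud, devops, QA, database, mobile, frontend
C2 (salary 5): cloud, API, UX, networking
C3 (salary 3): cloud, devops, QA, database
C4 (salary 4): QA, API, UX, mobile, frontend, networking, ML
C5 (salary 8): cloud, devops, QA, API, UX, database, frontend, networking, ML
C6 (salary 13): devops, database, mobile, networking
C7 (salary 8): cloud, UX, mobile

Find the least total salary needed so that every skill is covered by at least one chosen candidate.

7

C3, C4 cover every skill at salary 3 + 4 = 7.
Any cover uses at least 2 candidates; among all covering selections none totals below 7.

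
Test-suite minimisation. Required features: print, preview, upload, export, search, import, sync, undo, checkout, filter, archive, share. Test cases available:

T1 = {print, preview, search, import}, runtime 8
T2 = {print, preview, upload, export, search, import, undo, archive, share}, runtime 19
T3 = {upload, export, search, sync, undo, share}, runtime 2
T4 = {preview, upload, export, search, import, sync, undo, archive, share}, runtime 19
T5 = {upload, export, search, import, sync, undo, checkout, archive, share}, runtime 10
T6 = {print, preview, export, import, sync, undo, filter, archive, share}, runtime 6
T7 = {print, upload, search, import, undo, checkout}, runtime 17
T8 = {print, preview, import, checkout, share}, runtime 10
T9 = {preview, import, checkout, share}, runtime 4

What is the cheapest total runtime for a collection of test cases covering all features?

T3, T6, T9 cover every feature at runtime 2 + 6 + 4 = 12.
Any cover uses at least 2 test cases; among all covering selections none totals below 12.

12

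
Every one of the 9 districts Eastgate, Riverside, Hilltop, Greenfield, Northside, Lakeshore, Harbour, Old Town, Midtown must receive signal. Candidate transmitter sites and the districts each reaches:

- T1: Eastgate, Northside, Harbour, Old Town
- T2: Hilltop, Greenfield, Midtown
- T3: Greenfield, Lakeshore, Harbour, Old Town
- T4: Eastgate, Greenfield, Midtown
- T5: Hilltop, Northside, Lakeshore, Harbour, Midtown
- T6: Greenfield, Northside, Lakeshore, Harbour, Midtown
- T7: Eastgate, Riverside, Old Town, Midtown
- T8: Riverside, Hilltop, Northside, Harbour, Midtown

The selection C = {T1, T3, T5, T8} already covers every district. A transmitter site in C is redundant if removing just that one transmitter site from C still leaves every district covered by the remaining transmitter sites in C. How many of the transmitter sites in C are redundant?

1

Drop T1: Eastgate uncovered — not redundant.
Drop T3: Greenfield uncovered — not redundant.
Drop T5: the rest still cover every district — redundant.
Drop T8: Riverside uncovered — not redundant.
1 redundant: T5.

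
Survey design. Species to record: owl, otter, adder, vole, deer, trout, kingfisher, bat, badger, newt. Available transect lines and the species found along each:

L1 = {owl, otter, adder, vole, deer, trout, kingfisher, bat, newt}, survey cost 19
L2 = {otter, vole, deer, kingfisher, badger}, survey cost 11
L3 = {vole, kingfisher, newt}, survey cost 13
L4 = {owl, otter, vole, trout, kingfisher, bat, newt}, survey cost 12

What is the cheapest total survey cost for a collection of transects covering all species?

30

L1, L2 cover every species at survey cost 19 + 11 = 30.
Any cover uses at least 2 transects; among all covering selections none totals below 30.
Greedy by coverage-per-survey cost would pick L4, L2, L1 for 42 — worse than the optimum 30.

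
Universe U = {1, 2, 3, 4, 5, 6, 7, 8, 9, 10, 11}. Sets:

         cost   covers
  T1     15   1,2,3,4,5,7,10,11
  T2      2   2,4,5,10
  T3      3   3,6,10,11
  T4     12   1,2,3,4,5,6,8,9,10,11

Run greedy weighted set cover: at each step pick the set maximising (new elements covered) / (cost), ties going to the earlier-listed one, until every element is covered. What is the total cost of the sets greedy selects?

Pick 1: T2 adds 4 new (2, 4, 5, 10) at cost 2 (ratio 4/2).
Pick 2: T3 adds 3 new (3, 6, 11) at cost 3 (ratio 3/3).
Pick 3: T4 adds 3 new (1, 8, 9) at cost 12 (ratio 3/12).
Pick 4: T1 adds 1 new (7) at cost 15 (ratio 1/15).
Greedy total cost: 2 + 3 + 12 + 15 = 32. (The true optimum is 27, so greedy overshoots here.)

32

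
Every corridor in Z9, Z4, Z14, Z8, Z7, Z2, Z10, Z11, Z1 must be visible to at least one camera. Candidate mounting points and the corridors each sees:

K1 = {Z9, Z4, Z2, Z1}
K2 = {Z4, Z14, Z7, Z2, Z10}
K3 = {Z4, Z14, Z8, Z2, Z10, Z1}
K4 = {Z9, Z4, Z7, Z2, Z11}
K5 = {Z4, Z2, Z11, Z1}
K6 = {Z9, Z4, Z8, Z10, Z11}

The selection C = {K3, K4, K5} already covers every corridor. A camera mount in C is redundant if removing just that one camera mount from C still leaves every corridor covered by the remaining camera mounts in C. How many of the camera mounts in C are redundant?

1

Drop K3: Z14, Z8, Z10 uncovered — not redundant.
Drop K4: Z9, Z7 uncovered — not redundant.
Drop K5: the rest still cover every corridor — redundant.
1 redundant: K5.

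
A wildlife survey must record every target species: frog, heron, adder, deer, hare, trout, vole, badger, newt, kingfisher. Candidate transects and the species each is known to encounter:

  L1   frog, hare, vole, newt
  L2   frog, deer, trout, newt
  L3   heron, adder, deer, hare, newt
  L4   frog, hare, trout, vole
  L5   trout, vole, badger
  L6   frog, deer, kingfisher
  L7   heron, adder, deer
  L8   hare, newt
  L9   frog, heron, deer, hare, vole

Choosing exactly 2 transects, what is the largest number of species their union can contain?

8

Choosing L3, L4 covers {frog, heron, adder, deer, hare, trout, vole, newt} — 8 species.
No choice of 2 transects does better; here badger, kingfisher are left uncovered.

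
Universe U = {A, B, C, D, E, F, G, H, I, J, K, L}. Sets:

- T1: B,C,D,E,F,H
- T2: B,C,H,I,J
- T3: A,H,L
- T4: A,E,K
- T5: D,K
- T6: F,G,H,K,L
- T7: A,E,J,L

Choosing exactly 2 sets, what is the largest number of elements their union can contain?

9

Choosing T1, T6 covers {B, C, D, E, F, G, H, K, L} — 9 elements.
No choice of 2 sets does better; here A, I, J are left uncovered.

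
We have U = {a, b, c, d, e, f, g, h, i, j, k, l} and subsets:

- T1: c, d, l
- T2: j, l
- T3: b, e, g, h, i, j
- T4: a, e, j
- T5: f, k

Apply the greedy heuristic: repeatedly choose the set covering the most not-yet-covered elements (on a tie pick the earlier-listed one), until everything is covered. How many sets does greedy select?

4

Pick 1: T3 covers 6 new elements (b, e, g, h, i, j).
Pick 2: T1 covers 3 new elements (c, d, l).
Pick 3: T5 covers 2 new elements (f, k).
Pick 4: T4 covers 1 new elements (a).
Greedy uses 4 sets.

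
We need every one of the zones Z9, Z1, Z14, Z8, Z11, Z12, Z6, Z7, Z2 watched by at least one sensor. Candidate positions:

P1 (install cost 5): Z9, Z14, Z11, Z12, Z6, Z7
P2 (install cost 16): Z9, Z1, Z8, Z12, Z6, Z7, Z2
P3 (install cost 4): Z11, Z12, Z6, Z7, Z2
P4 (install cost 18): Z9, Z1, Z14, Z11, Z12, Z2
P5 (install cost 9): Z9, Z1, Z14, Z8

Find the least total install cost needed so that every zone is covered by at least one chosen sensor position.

P3, P5 cover every zone at install cost 4 + 9 = 13.
Any cover uses at least 2 sensor positions; among all covering selections none totals below 13.

13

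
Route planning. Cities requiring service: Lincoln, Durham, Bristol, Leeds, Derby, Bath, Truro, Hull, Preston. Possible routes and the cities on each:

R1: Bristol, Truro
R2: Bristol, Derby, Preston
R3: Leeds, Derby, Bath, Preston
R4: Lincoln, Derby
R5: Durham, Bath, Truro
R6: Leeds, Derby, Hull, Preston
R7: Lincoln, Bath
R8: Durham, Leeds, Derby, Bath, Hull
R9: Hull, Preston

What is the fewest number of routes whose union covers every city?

R1, R2, R4, R8 together cover {Lincoln, Durham, Bristol, Leeds, Derby, Bath, Truro, Hull, Preston} — every city.
No 3 of the 9 routes cover everything (all 84 triples fall short), so 4 is minimum.

4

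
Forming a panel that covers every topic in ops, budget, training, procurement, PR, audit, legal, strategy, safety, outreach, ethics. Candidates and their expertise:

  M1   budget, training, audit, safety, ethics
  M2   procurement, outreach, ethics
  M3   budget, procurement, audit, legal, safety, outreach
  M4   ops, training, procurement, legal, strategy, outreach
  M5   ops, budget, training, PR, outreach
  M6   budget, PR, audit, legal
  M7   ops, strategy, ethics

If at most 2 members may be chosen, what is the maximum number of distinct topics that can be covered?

Choosing M1, M4 covers {ops, budget, training, procurement, audit, legal, strategy, safety, outreach, ethics} — 10 topics.
No choice of 2 members does better; here PR is left uncovered.

10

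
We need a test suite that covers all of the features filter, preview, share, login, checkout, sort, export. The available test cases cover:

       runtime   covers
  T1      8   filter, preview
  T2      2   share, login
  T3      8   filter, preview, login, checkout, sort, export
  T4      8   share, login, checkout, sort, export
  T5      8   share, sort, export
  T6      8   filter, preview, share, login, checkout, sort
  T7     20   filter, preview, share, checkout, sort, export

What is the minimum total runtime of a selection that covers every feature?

10

T2, T3 cover every feature at runtime 2 + 8 = 10.
Any cover uses at least 2 test cases; among all covering selections none totals below 10.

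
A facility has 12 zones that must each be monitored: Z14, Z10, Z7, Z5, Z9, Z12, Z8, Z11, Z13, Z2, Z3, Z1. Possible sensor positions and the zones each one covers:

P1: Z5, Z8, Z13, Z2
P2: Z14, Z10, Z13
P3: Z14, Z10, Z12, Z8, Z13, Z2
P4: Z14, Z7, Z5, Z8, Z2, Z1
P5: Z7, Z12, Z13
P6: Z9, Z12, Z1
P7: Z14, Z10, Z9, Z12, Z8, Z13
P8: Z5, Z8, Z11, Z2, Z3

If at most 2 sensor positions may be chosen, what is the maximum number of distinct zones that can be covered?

Choosing P4, P7 covers {Z14, Z10, Z7, Z5, Z9, Z12, Z8, Z13, Z2, Z1} — 10 zones.
No choice of 2 sensor positions does better; here Z11, Z3 are left uncovered.

10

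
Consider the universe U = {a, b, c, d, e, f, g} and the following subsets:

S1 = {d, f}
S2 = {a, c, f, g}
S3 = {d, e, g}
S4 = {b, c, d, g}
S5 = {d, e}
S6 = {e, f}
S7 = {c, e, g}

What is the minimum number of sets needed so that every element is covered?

3

S2, S3, S4 together cover {a, b, c, d, e, f, g} — every element.
No 2 of the 7 sets cover everything (all 21 pairs fall short), so 3 is minimum.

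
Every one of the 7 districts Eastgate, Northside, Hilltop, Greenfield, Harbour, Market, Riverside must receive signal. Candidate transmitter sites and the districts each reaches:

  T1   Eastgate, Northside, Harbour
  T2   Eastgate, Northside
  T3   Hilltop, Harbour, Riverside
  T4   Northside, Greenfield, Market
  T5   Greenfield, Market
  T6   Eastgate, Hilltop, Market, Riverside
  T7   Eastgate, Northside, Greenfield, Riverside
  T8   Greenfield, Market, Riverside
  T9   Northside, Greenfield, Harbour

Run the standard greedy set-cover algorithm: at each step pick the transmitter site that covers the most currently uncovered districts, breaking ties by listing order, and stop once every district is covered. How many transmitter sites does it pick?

Pick 1: T6 covers 4 new districts (Eastgate, Hilltop, Market, Riverside).
Pick 2: T9 covers 3 new districts (Northside, Greenfield, Harbour).
Greedy uses 2 transmitter sites.

2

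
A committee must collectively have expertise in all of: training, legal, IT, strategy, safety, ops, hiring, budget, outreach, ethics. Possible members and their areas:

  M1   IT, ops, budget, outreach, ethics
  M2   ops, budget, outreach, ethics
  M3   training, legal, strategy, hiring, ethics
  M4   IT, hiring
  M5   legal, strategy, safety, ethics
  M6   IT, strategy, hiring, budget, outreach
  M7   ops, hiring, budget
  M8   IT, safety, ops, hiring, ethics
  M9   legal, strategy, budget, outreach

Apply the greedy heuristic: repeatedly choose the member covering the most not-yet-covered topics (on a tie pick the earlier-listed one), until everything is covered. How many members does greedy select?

Pick 1: M1 covers 5 new topics (IT, ops, budget, outreach, ethics).
Pick 2: M3 covers 4 new topics (training, legal, strategy, hiring).
Pick 3: M5 covers 1 new topics (safety).
Greedy uses 3 members.

3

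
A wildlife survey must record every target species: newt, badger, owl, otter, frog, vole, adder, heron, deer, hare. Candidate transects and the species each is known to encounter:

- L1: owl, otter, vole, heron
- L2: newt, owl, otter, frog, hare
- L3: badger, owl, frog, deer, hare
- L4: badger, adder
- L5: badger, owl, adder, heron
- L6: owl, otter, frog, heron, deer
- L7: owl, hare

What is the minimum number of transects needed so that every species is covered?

L1, L2, L3, L4 together cover {newt, badger, owl, otter, frog, vole, adder, heron, deer, hare} — every species.
No 3 of the 7 transects cover everything (all 35 triples fall short), so 4 is minimum.

4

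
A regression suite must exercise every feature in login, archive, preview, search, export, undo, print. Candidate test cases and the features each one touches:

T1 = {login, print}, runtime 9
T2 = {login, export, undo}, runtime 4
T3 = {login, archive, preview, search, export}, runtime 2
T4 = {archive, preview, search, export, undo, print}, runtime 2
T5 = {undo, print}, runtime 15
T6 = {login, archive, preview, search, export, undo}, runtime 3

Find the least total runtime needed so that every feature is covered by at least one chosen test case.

T3, T4 cover every feature at runtime 2 + 2 = 4.
Any cover uses at least 2 test cases; among all covering selections none totals below 4.

4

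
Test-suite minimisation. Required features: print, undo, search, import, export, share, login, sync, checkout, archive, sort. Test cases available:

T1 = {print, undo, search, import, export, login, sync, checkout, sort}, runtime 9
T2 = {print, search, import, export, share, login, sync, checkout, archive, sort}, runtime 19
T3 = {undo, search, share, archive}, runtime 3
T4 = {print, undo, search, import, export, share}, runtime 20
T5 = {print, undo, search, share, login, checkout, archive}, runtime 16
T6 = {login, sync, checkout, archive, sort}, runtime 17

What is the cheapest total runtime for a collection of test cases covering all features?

T1, T3 cover every feature at runtime 9 + 3 = 12.
Any cover uses at least 2 test cases; among all covering selections none totals below 12.

12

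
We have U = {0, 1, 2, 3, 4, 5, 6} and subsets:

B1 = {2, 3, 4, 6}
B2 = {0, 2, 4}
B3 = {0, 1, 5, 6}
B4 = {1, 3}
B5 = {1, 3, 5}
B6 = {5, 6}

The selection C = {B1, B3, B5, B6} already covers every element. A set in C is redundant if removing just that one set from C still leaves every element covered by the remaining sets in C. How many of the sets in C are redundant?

2

Drop B1: 2, 4 uncovered — not redundant.
Drop B3: 0 uncovered — not redundant.
Drop B5: the rest still cover every element — redundant.
Drop B6: the rest still cover every element — redundant.
2 redundant: B5, B6.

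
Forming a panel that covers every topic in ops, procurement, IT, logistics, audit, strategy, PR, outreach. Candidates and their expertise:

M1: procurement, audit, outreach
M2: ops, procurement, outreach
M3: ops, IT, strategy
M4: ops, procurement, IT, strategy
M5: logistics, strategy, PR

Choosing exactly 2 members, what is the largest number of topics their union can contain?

6

Choosing M1, M3 covers {ops, procurement, IT, audit, strategy, outreach} — 6 topics.
No choice of 2 members does better; here logistics, PR are left uncovered.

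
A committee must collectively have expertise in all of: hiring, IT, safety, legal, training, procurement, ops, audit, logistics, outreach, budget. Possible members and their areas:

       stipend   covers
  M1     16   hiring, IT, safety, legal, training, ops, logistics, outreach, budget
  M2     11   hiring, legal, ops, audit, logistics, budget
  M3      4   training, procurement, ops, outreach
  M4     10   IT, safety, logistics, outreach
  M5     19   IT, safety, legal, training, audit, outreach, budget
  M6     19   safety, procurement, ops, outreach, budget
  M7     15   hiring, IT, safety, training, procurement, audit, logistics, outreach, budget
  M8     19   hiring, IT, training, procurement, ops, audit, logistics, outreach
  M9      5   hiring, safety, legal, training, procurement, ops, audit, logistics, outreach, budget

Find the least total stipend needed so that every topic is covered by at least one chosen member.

15

M4, M9 cover every topic at stipend 10 + 5 = 15.
Any cover uses at least 2 members; among all covering selections none totals below 15.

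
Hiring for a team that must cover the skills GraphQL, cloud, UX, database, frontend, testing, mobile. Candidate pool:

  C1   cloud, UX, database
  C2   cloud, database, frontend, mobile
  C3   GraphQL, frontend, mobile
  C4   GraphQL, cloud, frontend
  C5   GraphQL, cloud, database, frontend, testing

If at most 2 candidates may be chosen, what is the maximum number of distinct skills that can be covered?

6

Choosing C1, C3 covers {GraphQL, cloud, UX, database, frontend, mobile} — 6 skills.
No choice of 2 candidates does better; here testing is left uncovered.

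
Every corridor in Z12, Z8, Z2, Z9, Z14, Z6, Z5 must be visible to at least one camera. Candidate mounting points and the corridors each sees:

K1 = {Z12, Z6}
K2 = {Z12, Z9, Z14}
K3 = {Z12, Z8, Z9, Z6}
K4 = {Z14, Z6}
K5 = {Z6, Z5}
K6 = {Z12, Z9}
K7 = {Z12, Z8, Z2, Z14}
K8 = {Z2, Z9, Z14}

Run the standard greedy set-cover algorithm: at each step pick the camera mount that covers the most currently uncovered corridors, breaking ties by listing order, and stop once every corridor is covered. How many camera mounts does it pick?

Pick 1: K3 covers 4 new corridors (Z12, Z8, Z9, Z6).
Pick 2: K7 covers 2 new corridors (Z2, Z14).
Pick 3: K5 covers 1 new corridors (Z5).
Greedy uses 3 camera mounts.

3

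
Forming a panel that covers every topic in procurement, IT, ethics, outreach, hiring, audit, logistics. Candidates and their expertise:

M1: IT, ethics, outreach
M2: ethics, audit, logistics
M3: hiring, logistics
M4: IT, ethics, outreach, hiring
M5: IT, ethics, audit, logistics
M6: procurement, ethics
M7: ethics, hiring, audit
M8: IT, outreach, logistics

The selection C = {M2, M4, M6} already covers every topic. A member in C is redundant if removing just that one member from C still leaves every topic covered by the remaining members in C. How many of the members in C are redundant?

Drop M2: audit, logistics uncovered — not redundant.
Drop M4: IT, outreach, hiring uncovered — not redundant.
Drop M6: procurement uncovered — not redundant.
None of the members in C is redundant.

0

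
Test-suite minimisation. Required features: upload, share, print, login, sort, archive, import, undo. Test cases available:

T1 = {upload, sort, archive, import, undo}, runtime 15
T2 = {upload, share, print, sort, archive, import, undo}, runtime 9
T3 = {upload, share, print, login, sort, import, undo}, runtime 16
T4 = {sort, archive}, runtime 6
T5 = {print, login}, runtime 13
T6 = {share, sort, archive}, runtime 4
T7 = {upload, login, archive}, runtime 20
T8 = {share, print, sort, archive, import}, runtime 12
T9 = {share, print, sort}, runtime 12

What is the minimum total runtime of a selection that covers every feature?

20

T3, T6 cover every feature at runtime 16 + 4 = 20.
Any cover uses at least 2 test cases; among all covering selections none totals below 20.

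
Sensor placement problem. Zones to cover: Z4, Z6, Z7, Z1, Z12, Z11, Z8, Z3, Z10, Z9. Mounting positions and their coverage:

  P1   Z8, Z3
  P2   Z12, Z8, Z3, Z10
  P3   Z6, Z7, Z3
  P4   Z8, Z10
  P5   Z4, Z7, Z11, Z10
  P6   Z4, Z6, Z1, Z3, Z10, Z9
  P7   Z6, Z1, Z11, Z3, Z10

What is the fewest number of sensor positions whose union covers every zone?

P2, P5, P6 together cover {Z4, Z6, Z7, Z1, Z12, Z11, Z8, Z3, Z10, Z9} — every zone.
No 2 of the 7 sensor positions cover everything (all 21 pairs fall short), so 3 is minimum.

3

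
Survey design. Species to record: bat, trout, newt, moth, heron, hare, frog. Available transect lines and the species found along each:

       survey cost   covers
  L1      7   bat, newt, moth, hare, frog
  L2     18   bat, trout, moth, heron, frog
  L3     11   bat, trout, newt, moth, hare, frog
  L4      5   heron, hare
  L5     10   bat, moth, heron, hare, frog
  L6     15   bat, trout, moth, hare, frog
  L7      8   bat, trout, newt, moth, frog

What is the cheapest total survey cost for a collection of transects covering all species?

13

L4, L7 cover every species at survey cost 5 + 8 = 13.
Any cover uses at least 2 transects; among all covering selections none totals below 13.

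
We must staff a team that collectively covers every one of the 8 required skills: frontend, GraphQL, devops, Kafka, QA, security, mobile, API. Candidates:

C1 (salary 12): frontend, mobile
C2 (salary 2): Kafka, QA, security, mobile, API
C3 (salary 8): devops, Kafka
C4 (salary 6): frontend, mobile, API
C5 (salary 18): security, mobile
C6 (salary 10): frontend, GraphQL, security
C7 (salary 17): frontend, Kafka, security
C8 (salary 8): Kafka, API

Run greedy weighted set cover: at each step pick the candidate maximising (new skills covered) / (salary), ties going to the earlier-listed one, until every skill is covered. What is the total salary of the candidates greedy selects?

Pick 1: C2 adds 5 new (Kafka, QA, security, mobile, API) at salary 2 (ratio 5/2).
Pick 2: C6 adds 2 new (frontend, GraphQL) at salary 10 (ratio 2/10).
Pick 3: C3 adds 1 new (devops) at salary 8 (ratio 1/8).
Greedy total salary: 2 + 10 + 8 = 20.

20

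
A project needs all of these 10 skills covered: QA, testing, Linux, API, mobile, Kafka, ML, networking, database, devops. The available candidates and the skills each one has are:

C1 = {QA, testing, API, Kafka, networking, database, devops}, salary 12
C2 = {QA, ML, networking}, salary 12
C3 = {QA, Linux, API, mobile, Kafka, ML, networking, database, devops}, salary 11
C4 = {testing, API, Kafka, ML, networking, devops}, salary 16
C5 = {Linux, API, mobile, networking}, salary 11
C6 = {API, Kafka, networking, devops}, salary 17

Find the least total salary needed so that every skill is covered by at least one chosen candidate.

23

C1, C3 cover every skill at salary 12 + 11 = 23.
Any cover uses at least 2 candidates; among all covering selections none totals below 23.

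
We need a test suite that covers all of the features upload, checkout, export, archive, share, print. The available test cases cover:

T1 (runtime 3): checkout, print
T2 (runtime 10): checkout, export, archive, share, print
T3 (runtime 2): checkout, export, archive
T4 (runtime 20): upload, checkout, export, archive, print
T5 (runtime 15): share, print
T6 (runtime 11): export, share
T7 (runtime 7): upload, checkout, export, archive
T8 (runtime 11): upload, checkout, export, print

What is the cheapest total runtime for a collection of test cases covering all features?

17

T2, T7 cover every feature at runtime 10 + 7 = 17.
Any cover uses at least 2 test cases; among all covering selections none totals below 17.
Greedy by coverage-per-runtime would pick T3, T1, T7, T2 for 22 — worse than the optimum 17.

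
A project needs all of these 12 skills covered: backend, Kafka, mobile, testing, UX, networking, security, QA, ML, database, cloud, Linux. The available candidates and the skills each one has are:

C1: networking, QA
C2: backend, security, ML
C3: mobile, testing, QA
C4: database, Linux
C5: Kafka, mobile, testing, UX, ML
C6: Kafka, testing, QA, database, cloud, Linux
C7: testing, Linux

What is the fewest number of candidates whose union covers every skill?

4

C1, C2, C5, C6 together cover {backend, Kafka, mobile, testing, UX, networking, security, QA, ML, database, cloud, Linux} — every skill.
No 3 of the 7 candidates cover everything (all 35 triples fall short), so 4 is minimum.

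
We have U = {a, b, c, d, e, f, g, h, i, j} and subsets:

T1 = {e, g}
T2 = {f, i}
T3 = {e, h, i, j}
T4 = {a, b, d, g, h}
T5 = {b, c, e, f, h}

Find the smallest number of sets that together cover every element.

3

T3, T4, T5 together cover {a, b, c, d, e, f, g, h, i, j} — every element.
No 2 of the 5 sets cover everything (all 10 pairs fall short), so 3 is minimum.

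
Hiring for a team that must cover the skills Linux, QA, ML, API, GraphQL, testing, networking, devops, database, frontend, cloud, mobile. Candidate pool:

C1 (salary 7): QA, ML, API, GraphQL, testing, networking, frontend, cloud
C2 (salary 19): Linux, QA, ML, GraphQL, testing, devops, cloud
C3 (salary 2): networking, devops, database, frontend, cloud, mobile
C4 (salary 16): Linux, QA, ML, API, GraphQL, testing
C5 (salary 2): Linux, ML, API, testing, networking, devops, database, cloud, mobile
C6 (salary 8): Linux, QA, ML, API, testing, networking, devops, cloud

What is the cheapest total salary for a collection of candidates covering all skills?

C1, C5 cover every skill at salary 7 + 2 = 9.
Any cover uses at least 2 candidates; among all covering selections none totals below 9.

9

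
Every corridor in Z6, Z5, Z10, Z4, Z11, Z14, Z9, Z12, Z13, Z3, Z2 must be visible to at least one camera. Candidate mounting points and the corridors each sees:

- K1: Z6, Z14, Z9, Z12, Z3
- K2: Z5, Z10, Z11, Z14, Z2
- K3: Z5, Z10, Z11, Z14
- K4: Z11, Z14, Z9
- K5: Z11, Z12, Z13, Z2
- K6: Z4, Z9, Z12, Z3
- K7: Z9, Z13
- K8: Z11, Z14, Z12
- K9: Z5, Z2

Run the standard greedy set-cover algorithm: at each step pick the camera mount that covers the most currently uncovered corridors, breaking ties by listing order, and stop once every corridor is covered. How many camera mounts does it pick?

Pick 1: K1 covers 5 new corridors (Z6, Z14, Z9, Z12, Z3).
Pick 2: K2 covers 4 new corridors (Z5, Z10, Z11, Z2).
Pick 3: K5 covers 1 new corridors (Z13).
Pick 4: K6 covers 1 new corridors (Z4).
Greedy uses 4 camera mounts.

4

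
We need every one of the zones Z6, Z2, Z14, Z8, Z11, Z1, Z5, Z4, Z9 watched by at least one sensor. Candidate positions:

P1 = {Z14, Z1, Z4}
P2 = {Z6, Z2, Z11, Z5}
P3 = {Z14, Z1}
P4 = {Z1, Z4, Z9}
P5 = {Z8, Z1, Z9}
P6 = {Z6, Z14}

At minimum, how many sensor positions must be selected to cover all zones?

3

P1, P2, P5 together cover {Z6, Z2, Z14, Z8, Z11, Z1, Z5, Z4, Z9} — every zone.
No 2 of the 6 sensor positions cover everything (all 15 pairs fall short), so 3 is minimum.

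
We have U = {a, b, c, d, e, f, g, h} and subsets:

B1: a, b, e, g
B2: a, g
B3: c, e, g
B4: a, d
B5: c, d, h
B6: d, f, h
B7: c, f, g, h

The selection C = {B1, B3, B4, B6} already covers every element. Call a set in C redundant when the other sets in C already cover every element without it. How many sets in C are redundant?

Drop B1: b uncovered — not redundant.
Drop B3: c uncovered — not redundant.
Drop B4: the rest still cover every element — redundant.
Drop B6: f, h uncovered — not redundant.
1 redundant: B4.

1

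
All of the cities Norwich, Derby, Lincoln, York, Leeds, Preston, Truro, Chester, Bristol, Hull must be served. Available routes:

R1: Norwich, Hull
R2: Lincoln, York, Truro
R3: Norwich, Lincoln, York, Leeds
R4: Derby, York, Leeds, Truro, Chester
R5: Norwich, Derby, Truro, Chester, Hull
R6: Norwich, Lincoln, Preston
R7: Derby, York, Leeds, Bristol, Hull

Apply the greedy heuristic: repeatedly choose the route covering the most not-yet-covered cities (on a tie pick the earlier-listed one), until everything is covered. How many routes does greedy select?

Pick 1: R4 covers 5 new cities (Derby, York, Leeds, Truro, Chester).
Pick 2: R6 covers 3 new cities (Norwich, Lincoln, Preston).
Pick 3: R7 covers 2 new cities (Bristol, Hull).
Greedy uses 3 routes.

3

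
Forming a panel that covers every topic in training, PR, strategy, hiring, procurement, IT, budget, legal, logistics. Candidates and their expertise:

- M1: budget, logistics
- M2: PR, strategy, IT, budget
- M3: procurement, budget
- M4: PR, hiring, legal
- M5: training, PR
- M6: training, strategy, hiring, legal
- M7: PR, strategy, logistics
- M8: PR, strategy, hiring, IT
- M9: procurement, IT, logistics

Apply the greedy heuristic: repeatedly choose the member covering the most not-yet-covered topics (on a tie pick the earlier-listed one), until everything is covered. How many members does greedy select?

3

Pick 1: M2 covers 4 new topics (PR, strategy, IT, budget).
Pick 2: M6 covers 3 new topics (training, hiring, legal).
Pick 3: M9 covers 2 new topics (procurement, logistics).
Greedy uses 3 members.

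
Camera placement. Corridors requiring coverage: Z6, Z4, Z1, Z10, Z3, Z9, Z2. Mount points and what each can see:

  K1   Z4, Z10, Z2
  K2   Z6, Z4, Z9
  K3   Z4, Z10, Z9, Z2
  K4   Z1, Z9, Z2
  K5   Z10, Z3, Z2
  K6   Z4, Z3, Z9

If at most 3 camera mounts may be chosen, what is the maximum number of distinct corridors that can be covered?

Choosing K2, K4, K5 covers {Z6, Z4, Z1, Z10, Z3, Z9, Z2} — 7 corridors.
That is all 7 corridors.

7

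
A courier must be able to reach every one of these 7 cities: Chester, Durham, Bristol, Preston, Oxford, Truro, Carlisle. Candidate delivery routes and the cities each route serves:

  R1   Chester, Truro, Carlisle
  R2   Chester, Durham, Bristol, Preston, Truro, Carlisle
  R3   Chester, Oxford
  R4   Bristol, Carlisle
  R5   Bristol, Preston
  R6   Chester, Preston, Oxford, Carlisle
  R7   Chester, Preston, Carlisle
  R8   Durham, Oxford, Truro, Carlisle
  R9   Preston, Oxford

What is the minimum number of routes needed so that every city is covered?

R2, R3 together cover {Chester, Durham, Bristol, Preston, Oxford, Truro, Carlisle} — every city.
No single route contains all 7 cities, so 2 is optimal.

2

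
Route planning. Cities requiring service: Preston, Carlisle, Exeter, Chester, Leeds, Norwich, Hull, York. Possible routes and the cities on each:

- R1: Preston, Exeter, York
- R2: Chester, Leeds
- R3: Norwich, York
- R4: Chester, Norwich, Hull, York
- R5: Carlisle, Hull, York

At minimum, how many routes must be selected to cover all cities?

4

R1, R2, R3, R5 together cover {Preston, Carlisle, Exeter, Chester, Leeds, Norwich, Hull, York} — every city.
No 3 of the 5 routes cover everything (all 10 triples fall short), so 4 is minimum.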